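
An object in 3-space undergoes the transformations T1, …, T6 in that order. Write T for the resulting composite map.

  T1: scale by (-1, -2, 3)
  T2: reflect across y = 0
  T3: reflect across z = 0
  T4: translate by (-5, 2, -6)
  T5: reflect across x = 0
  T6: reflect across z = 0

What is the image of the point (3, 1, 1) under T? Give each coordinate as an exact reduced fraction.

T(p) = (8, 4, 9)

T1 scale by (-1, -2, 3): (3, 1, 1) → (-3, -2, 3)
T2 reflect across y = 0: (-3, -2, 3) → (-3, 2, 3)
T3 reflect across z = 0: (-3, 2, 3) → (-3, 2, -3)
T4 translate by (-5, 2, -6): (-3, 2, -3) → (-8, 4, -9)
T5 reflect across x = 0: (-8, 4, -9) → (8, 4, -9)
T6 reflect across z = 0: (8, 4, -9) → (8, 4, 9)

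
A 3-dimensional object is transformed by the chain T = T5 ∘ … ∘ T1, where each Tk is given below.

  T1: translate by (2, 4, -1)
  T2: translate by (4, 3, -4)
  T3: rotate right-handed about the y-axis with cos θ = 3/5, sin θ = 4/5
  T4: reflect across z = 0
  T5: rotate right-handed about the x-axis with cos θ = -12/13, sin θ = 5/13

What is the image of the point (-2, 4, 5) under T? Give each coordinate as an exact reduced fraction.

T1 translate by (2, 4, -1): (-2, 4, 5) → (0, 8, 4)
T2 translate by (4, 3, -4): (0, 8, 4) → (4, 11, 0)
T3 rotate right-handed about the y-axis with cos θ = 3/5, sin θ = 4/5: (4, 11, 0) → (12/5, 11, -16/5)
T4 reflect across z = 0: (12/5, 11, -16/5) → (12/5, 11, 16/5)
T5 rotate right-handed about the x-axis with cos θ = -12/13, sin θ = 5/13: (12/5, 11, 16/5) → (12/5, -148/13, 83/65)

T(p) = (12/5, -148/13, 83/65)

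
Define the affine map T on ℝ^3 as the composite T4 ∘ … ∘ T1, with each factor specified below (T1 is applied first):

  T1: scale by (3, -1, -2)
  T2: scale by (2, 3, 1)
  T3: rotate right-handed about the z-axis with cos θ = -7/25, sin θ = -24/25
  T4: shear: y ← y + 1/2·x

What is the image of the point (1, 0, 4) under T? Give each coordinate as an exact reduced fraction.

T1 scale by (3, -1, -2): (1, 0, 4) → (3, 0, -8)
T2 scale by (2, 3, 1): (3, 0, -8) → (6, 0, -8)
T3 rotate right-handed about the z-axis with cos θ = -7/25, sin θ = -24/25: (6, 0, -8) → (-42/25, -144/25, -8)
T4 shear: y ← y + 1/2·x: (-42/25, -144/25, -8) → (-42/25, -33/5, -8)

T(p) = (-42/25, -33/5, -8)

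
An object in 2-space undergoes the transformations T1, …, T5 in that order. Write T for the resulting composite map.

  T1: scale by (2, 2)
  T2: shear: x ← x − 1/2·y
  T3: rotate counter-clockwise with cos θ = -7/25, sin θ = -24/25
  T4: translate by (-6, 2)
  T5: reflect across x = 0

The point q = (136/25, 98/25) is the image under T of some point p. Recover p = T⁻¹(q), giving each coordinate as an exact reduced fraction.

T1 = [2 0 0; 0 2 0; 0 0 1]
T2·T1 = [2 -1 0; 0 2 0; 0 0 1]
T3·…·T1 = [-14/25 11/5 0; -48/25 2/5 0; 0 0 1]
T4·…·T1 = [-14/25 11/5 -6; -48/25 2/5 2; 0 0 1]
T5·…·T1 = [14/25 -11/5 6; -48/25 2/5 2; 0 0 1]
det M = -4; M⁻¹ = [-1/10 -11/20 17/10; -12/25 -7/50 79/25; 0 0 1]
M⁻¹ · (136/25, 98/25)ᵀ = (-1, 0)ᵀ

p = (-1, 0)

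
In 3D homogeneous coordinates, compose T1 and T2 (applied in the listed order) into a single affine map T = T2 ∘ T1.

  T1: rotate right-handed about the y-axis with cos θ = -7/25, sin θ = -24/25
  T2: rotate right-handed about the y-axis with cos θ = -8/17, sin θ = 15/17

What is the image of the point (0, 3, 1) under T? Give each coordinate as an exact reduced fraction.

T1 rotate right-handed about the y-axis with cos θ = -7/25, sin θ = -24/25: (0, 3, 1) → (-24/25, 3, -7/25)
T2 rotate right-handed about the y-axis with cos θ = -8/17, sin θ = 15/17: (-24/25, 3, -7/25) → (87/425, 3, 416/425)

T(p) = (87/425, 3, 416/425)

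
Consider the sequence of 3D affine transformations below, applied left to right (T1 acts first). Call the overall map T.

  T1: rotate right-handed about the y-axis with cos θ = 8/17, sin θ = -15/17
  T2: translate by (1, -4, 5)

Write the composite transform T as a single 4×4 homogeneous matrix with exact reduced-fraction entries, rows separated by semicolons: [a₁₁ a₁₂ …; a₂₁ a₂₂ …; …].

T = [8/17 0 -15/17 1; 0 1 0 -4; 15/17 0 8/17 5; 0 0 0 1]

T1 = [8/17 0 -15/17 0; 0 1 0 0; 15/17 0 8/17 0; 0 0 0 1]
T2·T1 = [8/17 0 -15/17 1; 0 1 0 -4; 15/17 0 8/17 5; 0 0 0 1]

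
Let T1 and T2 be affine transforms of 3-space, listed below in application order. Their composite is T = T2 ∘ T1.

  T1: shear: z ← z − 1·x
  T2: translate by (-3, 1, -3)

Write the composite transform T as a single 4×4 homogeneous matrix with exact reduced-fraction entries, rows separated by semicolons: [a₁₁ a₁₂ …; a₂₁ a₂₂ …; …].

T1 = [1 0 0 0; 0 1 0 0; -1 0 1 0; 0 0 0 1]
T2·T1 = [1 0 0 -3; 0 1 0 1; -1 0 1 -3; 0 0 0 1]

T = [1 0 0 -3; 0 1 0 1; -1 0 1 -3; 0 0 0 1]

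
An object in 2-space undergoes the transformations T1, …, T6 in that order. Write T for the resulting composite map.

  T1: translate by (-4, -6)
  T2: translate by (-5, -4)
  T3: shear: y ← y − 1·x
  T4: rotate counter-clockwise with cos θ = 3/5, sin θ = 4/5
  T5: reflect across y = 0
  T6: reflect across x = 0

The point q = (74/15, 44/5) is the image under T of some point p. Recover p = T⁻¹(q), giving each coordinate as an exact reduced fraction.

p = (-1, -4/3)

T1 = [1 0 -4; 0 1 -6; 0 0 1]
T2·T1 = [1 0 -9; 0 1 -10; 0 0 1]
T3·…·T1 = [1 0 -9; -1 1 -1; 0 0 1]
T4·…·T1 = [7/5 -4/5 -23/5; 1/5 3/5 -39/5; 0 0 1]
T5·…·T1 = [7/5 -4/5 -23/5; -1/5 -3/5 39/5; 0 0 1]
T6·…·T1 = [-7/5 4/5 23/5; -1/5 -3/5 39/5; 0 0 1]
det M = 1; M⁻¹ = [-3/5 -4/5 9; 1/5 -7/5 10; 0 0 1]
M⁻¹ · (74/15, 44/5)ᵀ = (-1, -4/3)ᵀ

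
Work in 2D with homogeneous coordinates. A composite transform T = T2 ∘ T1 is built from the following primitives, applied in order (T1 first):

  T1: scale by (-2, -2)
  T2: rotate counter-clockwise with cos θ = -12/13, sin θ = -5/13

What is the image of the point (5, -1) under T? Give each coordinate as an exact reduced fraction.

T1 scale by (-2, -2): (5, -1) → (-10, 2)
T2 rotate counter-clockwise with cos θ = -12/13, sin θ = -5/13: (-10, 2) → (10, 2)

T(p) = (10, 2)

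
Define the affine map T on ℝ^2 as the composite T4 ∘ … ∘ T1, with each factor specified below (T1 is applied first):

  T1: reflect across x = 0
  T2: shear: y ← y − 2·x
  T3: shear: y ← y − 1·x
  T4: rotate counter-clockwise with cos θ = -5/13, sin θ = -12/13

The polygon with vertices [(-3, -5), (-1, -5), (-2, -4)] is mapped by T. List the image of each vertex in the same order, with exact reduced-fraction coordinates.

T1 reflect across x = 0: (-3, -5) → (3, -5); (-1, -5) → (1, -5); (-2, -4) → (2, -4)
T2 shear: y ← y − 2·x: (3, -5) → (3, -11); (1, -5) → (1, -7); (2, -4) → (2, -8)
T3 shear: y ← y − 1·x: (3, -11) → (3, -14); (1, -7) → (1, -8); (2, -8) → (2, -10)
T4 rotate counter-clockwise with cos θ = -5/13, sin θ = -12/13: (3, -14) → (-183/13, 34/13); (1, -8) → (-101/13, 28/13); (2, -10) → (-10, 2)

image vertices: (-183/13, 34/13), (-101/13, 28/13), (-10, 2)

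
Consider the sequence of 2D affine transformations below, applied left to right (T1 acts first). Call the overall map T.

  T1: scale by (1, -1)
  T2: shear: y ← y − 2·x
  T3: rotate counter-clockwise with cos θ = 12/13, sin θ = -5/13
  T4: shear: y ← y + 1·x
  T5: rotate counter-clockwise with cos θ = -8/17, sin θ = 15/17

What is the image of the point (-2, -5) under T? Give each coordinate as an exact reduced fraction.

T1 scale by (1, -1): (-2, -5) → (-2, 5)
T2 shear: y ← y − 2·x: (-2, 5) → (-2, 9)
T3 rotate counter-clockwise with cos θ = 12/13, sin θ = -5/13: (-2, 9) → (21/13, 118/13)
T4 shear: y ← y + 1·x: (21/13, 118/13) → (21/13, 139/13)
T5 rotate counter-clockwise with cos θ = -8/17, sin θ = 15/17: (21/13, 139/13) → (-2253/221, -797/221)

T(p) = (-2253/221, -797/221)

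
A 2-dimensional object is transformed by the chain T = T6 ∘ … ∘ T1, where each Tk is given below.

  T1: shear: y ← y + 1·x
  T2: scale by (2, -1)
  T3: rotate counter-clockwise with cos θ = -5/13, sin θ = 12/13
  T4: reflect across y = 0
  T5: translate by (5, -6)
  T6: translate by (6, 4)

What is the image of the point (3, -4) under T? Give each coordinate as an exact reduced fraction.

T(p) = (101/13, -93/13)

T1 shear: y ← y + 1·x: (3, -4) → (3, -1)
T2 scale by (2, -1): (3, -1) → (6, 1)
T3 rotate counter-clockwise with cos θ = -5/13, sin θ = 12/13: (6, 1) → (-42/13, 67/13)
T4 reflect across y = 0: (-42/13, 67/13) → (-42/13, -67/13)
T5 translate by (5, -6): (-42/13, -67/13) → (23/13, -145/13)
T6 translate by (6, 4): (23/13, -145/13) → (101/13, -93/13)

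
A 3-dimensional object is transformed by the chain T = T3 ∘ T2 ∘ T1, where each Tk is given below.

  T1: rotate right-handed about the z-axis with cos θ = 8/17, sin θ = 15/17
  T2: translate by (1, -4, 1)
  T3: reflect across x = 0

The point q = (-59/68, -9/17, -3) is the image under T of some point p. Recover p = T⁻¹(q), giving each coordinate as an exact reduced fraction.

T1 = [8/17 -15/17 0 0; 15/17 8/17 0 0; 0 0 1 0; 0 0 0 1]
T2·T1 = [8/17 -15/17 0 1; 15/17 8/17 0 -4; 0 0 1 1; 0 0 0 1]
T3·…·T1 = [-8/17 15/17 0 -1; 15/17 8/17 0 -4; 0 0 1 1; 0 0 0 1]
det M = -1; M⁻¹ = [-8/17 15/17 0 52/17; 15/17 8/17 0 47/17; 0 0 1 -1; 0 0 0 1]
M⁻¹ · (-59/68, -9/17, -3)ᵀ = (3, 7/4, -4)ᵀ

p = (3, 7/4, -4)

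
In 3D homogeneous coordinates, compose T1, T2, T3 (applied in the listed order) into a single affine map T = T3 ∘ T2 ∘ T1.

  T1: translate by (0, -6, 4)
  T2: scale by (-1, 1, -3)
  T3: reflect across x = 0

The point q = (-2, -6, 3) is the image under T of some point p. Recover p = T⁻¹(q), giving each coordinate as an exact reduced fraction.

T1 = [1 0 0 0; 0 1 0 -6; 0 0 1 4; 0 0 0 1]
T2·T1 = [-1 0 0 0; 0 1 0 -6; 0 0 -3 -12; 0 0 0 1]
T3·…·T1 = [1 0 0 0; 0 1 0 -6; 0 0 -3 -12; 0 0 0 1]
det M = -3; M⁻¹ = [1 0 0 0; 0 1 0 6; 0 0 -1/3 -4; 0 0 0 1]
M⁻¹ · (-2, -6, 3)ᵀ = (-2, 0, -5)ᵀ

p = (-2, 0, -5)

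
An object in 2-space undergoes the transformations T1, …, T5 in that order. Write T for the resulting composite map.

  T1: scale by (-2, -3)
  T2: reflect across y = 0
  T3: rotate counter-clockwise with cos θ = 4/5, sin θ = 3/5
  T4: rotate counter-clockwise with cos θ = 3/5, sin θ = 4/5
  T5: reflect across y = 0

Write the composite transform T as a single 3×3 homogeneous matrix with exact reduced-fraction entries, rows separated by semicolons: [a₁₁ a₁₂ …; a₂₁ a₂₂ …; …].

T1 = [-2 0 0; 0 -3 0; 0 0 1]
T2·T1 = [-2 0 0; 0 3 0; 0 0 1]
T3·…·T1 = [-8/5 -9/5 0; -6/5 12/5 0; 0 0 1]
T4·…·T1 = [0 -3 0; -2 0 0; 0 0 1]
T5·…·T1 = [0 -3 0; 2 0 0; 0 0 1]

T = [0 -3 0; 2 0 0; 0 0 1]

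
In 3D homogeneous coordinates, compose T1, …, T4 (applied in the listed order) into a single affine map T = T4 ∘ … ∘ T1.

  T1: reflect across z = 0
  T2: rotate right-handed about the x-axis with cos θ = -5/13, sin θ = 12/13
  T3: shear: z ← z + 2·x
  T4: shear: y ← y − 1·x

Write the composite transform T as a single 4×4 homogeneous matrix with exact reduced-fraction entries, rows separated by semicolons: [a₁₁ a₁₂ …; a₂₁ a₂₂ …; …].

T = [1 0 0 0; -1 -5/13 12/13 0; 2 12/13 5/13 0; 0 0 0 1]

T1 = [1 0 0 0; 0 1 0 0; 0 0 -1 0; 0 0 0 1]
T2·T1 = [1 0 0 0; 0 -5/13 12/13 0; 0 12/13 5/13 0; 0 0 0 1]
T3·…·T1 = [1 0 0 0; 0 -5/13 12/13 0; 2 12/13 5/13 0; 0 0 0 1]
T4·…·T1 = [1 0 0 0; -1 -5/13 12/13 0; 2 12/13 5/13 0; 0 0 0 1]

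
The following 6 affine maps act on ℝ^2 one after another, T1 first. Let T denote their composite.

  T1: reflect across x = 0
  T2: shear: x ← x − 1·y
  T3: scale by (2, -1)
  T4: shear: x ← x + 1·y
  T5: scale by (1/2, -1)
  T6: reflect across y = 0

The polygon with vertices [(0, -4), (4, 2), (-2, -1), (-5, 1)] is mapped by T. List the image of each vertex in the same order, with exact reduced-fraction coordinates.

image vertices: (6, 4), (-7, -2), (7/2, 1), (7/2, -1)

T1 reflect across x = 0: (0, -4) → (0, -4); (4, 2) → (-4, 2); (-2, -1) → (2, -1); (-5, 1) → (5, 1)
T2 shear: x ← x − 1·y: (0, -4) → (4, -4); (-4, 2) → (-6, 2); (2, -1) → (3, -1); (5, 1) → (4, 1)
T3 scale by (2, -1): (4, -4) → (8, 4); (-6, 2) → (-12, -2); (3, -1) → (6, 1); (4, 1) → (8, -1)
T4 shear: x ← x + 1·y: (8, 4) → (12, 4); (-12, -2) → (-14, -2); (6, 1) → (7, 1); (8, -1) → (7, -1)
T5 scale by (1/2, -1): (12, 4) → (6, -4); (-14, -2) → (-7, 2); (7, 1) → (7/2, -1); (7, -1) → (7/2, 1)
T6 reflect across y = 0: (6, -4) → (6, 4); (-7, 2) → (-7, -2); (7/2, -1) → (7/2, 1); (7/2, 1) → (7/2, -1)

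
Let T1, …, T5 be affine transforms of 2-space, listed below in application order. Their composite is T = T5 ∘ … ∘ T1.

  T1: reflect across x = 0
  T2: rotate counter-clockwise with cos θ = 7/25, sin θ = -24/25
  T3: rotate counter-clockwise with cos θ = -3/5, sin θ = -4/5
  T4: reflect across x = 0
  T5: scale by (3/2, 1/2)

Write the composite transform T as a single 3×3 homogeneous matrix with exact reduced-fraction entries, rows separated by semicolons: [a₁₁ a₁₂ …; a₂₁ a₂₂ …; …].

T1 = [-1 0 0; 0 1 0; 0 0 1]
T2·T1 = [-7/25 24/25 0; 24/25 7/25 0; 0 0 1]
T3·…·T1 = [117/125 -44/125 0; -44/125 -117/125 0; 0 0 1]
T4·…·T1 = [-117/125 44/125 0; -44/125 -117/125 0; 0 0 1]
T5·…·T1 = [-351/250 66/125 0; -22/125 -117/250 0; 0 0 1]

T = [-351/250 66/125 0; -22/125 -117/250 0; 0 0 1]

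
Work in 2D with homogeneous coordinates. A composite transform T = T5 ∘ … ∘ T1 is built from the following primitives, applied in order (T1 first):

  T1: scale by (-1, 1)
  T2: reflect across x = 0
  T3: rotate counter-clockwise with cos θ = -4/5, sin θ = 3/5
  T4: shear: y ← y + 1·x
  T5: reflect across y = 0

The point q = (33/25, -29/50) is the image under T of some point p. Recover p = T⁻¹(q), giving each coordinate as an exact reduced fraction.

T1 = [-1 0 0; 0 1 0; 0 0 1]
T2·T1 = [1 0 0; 0 1 0; 0 0 1]
T3·…·T1 = [-4/5 -3/5 0; 3/5 -4/5 0; 0 0 1]
T4·…·T1 = [-4/5 -3/5 0; -1/5 -7/5 0; 0 0 1]
T5·…·T1 = [-4/5 -3/5 0; 1/5 7/5 0; 0 0 1]
det M = -1; M⁻¹ = [-7/5 -3/5 0; 1/5 4/5 0; 0 0 1]
M⁻¹ · (33/25, -29/50)ᵀ = (-3/2, -1/5)ᵀ

p = (-3/2, -1/5)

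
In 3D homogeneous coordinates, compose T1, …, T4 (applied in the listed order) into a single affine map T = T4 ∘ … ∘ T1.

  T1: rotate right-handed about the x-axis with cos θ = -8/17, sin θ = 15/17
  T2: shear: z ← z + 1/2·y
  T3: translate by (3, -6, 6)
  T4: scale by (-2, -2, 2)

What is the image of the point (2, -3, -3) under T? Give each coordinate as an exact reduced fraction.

T(p) = (-10, 66/17, 231/17)

T1 rotate right-handed about the x-axis with cos θ = -8/17, sin θ = 15/17: (2, -3, -3) → (2, 69/17, -21/17)
T2 shear: z ← z + 1/2·y: (2, 69/17, -21/17) → (2, 69/17, 27/34)
T3 translate by (3, -6, 6): (2, 69/17, 27/34) → (5, -33/17, 231/34)
T4 scale by (-2, -2, 2): (5, -33/17, 231/34) → (-10, 66/17, 231/17)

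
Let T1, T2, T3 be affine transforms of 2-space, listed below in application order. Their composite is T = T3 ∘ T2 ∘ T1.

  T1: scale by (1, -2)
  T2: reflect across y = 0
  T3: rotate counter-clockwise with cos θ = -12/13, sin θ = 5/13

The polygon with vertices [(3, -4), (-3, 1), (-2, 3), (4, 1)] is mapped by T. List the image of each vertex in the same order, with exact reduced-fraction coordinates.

T1 scale by (1, -2): (3, -4) → (3, 8); (-3, 1) → (-3, -2); (-2, 3) → (-2, -6); (4, 1) → (4, -2)
T2 reflect across y = 0: (3, 8) → (3, -8); (-3, -2) → (-3, 2); (-2, -6) → (-2, 6); (4, -2) → (4, 2)
T3 rotate counter-clockwise with cos θ = -12/13, sin θ = 5/13: (3, -8) → (4/13, 111/13); (-3, 2) → (2, -3); (-2, 6) → (-6/13, -82/13); (4, 2) → (-58/13, -4/13)

image vertices: (4/13, 111/13), (2, -3), (-6/13, -82/13), (-58/13, -4/13)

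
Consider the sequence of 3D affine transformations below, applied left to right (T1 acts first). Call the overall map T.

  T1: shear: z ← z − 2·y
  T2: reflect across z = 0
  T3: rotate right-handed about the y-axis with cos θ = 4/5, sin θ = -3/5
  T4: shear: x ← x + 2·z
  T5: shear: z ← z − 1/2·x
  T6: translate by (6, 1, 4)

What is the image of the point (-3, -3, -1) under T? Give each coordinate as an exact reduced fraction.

T1 shear: z ← z − 2·y: (-3, -3, -1) → (-3, -3, 5)
T2 reflect across z = 0: (-3, -3, 5) → (-3, -3, -5)
T3 rotate right-handed about the y-axis with cos θ = 4/5, sin θ = -3/5: (-3, -3, -5) → (3/5, -3, -29/5)
T4 shear: x ← x + 2·z: (3/5, -3, -29/5) → (-11, -3, -29/5)
T5 shear: z ← z − 1/2·x: (-11, -3, -29/5) → (-11, -3, -3/10)
T6 translate by (6, 1, 4): (-11, -3, -3/10) → (-5, -2, 37/10)

T(p) = (-5, -2, 37/10)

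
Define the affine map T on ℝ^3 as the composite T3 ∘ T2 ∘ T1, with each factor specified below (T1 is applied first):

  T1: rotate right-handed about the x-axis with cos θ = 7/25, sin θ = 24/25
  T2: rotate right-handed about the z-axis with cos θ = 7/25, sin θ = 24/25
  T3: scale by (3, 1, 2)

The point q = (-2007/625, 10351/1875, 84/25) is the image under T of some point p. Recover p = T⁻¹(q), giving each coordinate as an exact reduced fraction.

p = (5, 7/3, -2)

T1 = [1 0 0 0; 0 7/25 -24/25 0; 0 24/25 7/25 0; 0 0 0 1]
T2·T1 = [7/25 -168/625 576/625 0; 24/25 49/625 -168/625 0; 0 24/25 7/25 0; 0 0 0 1]
T3·…·T1 = [21/25 -504/625 1728/625 0; 24/25 49/625 -168/625 0; 0 48/25 14/25 0; 0 0 0 1]
det M = 6; M⁻¹ = [7/75 24/25 0 0; -56/625 49/625 12/25 0; 192/625 -168/625 7/50 0; 0 0 0 1]
M⁻¹ · (-2007/625, 10351/1875, 84/25)ᵀ = (5, 7/3, -2)ᵀ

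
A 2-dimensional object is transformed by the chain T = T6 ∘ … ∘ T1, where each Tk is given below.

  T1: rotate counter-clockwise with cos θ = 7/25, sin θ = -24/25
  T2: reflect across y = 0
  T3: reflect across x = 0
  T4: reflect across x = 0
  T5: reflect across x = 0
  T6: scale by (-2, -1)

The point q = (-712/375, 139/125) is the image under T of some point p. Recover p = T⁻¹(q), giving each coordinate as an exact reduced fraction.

T1 = [7/25 24/25 0; -24/25 7/25 0; 0 0 1]
T2·T1 = [7/25 24/25 0; 24/25 -7/25 0; 0 0 1]
T3·…·T1 = [-7/25 -24/25 0; 24/25 -7/25 0; 0 0 1]
T4·…·T1 = [7/25 24/25 0; 24/25 -7/25 0; 0 0 1]
T5·…·T1 = [-7/25 -24/25 0; 24/25 -7/25 0; 0 0 1]
T6·…·T1 = [14/25 48/25 0; -24/25 7/25 0; 0 0 1]
det M = 2; M⁻¹ = [7/50 -24/25 0; 12/25 7/25 0; 0 0 1]
M⁻¹ · (-712/375, 139/125)ᵀ = (-4/3, -3/5)ᵀ

p = (-4/3, -3/5)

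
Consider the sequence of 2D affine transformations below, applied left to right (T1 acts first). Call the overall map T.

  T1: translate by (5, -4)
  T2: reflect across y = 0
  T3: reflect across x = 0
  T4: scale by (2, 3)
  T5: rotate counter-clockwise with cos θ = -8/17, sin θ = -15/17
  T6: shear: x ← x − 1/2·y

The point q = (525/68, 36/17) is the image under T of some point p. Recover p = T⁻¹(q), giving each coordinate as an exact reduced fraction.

T1 = [1 0 5; 0 1 -4; 0 0 1]
T2·T1 = [1 0 5; 0 -1 4; 0 0 1]
T3·…·T1 = [-1 0 -5; 0 -1 4; 0 0 1]
T4·…·T1 = [-2 0 -10; 0 -3 12; 0 0 1]
T5·…·T1 = [16/17 -45/17 260/17; 30/17 24/17 54/17; 0 0 1]
T6·…·T1 = [1/17 -57/17 233/17; 30/17 24/17 54/17; 0 0 1]
det M = 6; M⁻¹ = [4/17 19/34 -5; -5/17 1/102 4; 0 0 1]
M⁻¹ · (525/68, 36/17)ᵀ = (-2, 7/4)ᵀ

p = (-2, 7/4)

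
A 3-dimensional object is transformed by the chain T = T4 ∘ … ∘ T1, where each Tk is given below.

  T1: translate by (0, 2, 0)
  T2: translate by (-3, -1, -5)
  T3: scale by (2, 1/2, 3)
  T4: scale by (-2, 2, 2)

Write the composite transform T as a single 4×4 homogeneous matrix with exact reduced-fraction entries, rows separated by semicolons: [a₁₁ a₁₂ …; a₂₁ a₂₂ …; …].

T = [-4 0 0 12; 0 1 0 1; 0 0 6 -30; 0 0 0 1]

T1 = [1 0 0 0; 0 1 0 2; 0 0 1 0; 0 0 0 1]
T2·T1 = [1 0 0 -3; 0 1 0 1; 0 0 1 -5; 0 0 0 1]
T3·…·T1 = [2 0 0 -6; 0 1/2 0 1/2; 0 0 3 -15; 0 0 0 1]
T4·…·T1 = [-4 0 0 12; 0 1 0 1; 0 0 6 -30; 0 0 0 1]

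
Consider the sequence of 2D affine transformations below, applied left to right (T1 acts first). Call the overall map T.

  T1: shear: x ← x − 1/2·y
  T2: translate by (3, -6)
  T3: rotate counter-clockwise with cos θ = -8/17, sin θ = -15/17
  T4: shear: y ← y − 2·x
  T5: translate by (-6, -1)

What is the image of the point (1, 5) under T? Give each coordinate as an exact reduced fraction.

T1 shear: x ← x − 1/2·y: (1, 5) → (-3/2, 5)
T2 translate by (3, -6): (-3/2, 5) → (3/2, -1)
T3 rotate counter-clockwise with cos θ = -8/17, sin θ = -15/17: (3/2, -1) → (-27/17, -29/34)
T4 shear: y ← y − 2·x: (-27/17, -29/34) → (-27/17, 79/34)
T5 translate by (-6, -1): (-27/17, 79/34) → (-129/17, 45/34)

T(p) = (-129/17, 45/34)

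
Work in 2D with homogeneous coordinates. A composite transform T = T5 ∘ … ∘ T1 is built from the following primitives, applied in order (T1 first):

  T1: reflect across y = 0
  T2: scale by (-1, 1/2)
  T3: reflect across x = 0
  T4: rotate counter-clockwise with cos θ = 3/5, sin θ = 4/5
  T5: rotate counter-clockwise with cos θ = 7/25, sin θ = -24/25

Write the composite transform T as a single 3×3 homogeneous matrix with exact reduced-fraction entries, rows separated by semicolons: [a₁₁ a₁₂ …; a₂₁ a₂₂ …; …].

T1 = [1 0 0; 0 -1 0; 0 0 1]
T2·T1 = [-1 0 0; 0 -1/2 0; 0 0 1]
T3·…·T1 = [1 0 0; 0 -1/2 0; 0 0 1]
T4·…·T1 = [3/5 2/5 0; 4/5 -3/10 0; 0 0 1]
T5·…·T1 = [117/125 -22/125 0; -44/125 -117/250 0; 0 0 1]

T = [117/125 -22/125 0; -44/125 -117/250 0; 0 0 1]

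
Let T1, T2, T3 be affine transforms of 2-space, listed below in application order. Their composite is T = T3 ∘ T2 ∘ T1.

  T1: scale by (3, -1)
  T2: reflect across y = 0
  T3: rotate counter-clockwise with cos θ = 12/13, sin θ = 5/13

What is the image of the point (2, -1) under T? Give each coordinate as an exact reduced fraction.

T(p) = (77/13, 18/13)

T1 scale by (3, -1): (2, -1) → (6, 1)
T2 reflect across y = 0: (6, 1) → (6, -1)
T3 rotate counter-clockwise with cos θ = 12/13, sin θ = 5/13: (6, -1) → (77/13, 18/13)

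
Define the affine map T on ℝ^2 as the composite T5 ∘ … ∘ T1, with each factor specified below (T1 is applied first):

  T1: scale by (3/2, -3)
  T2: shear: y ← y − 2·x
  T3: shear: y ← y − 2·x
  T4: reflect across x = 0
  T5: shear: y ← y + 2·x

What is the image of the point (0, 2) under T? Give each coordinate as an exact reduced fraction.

T1 scale by (3/2, -3): (0, 2) → (0, -6)
T2 shear: y ← y − 2·x: (0, -6) → (0, -6)
T3 shear: y ← y − 2·x: (0, -6) → (0, -6)
T4 reflect across x = 0: (0, -6) → (0, -6)
T5 shear: y ← y + 2·x: (0, -6) → (0, -6)

T(p) = (0, -6)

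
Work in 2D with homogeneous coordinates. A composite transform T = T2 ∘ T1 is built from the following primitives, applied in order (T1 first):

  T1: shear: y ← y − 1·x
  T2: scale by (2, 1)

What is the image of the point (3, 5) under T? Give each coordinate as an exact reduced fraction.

T1 shear: y ← y − 1·x: (3, 5) → (3, 2)
T2 scale by (2, 1): (3, 2) → (6, 2)

T(p) = (6, 2)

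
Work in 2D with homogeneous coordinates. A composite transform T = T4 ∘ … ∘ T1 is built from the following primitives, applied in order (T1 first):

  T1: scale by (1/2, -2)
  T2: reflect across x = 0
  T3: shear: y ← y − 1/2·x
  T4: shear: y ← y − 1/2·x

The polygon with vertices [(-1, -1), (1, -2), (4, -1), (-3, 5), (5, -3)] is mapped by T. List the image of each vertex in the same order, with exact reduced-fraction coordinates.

image vertices: (1/2, 3/2), (-1/2, 9/2), (-2, 4), (3/2, -23/2), (-5/2, 17/2)

T1 scale by (1/2, -2): (-1, -1) → (-1/2, 2); (1, -2) → (1/2, 4); (4, -1) → (2, 2); (-3, 5) → (-3/2, -10); (5, -3) → (5/2, 6)
T2 reflect across x = 0: (-1/2, 2) → (1/2, 2); (1/2, 4) → (-1/2, 4); (2, 2) → (-2, 2); (-3/2, -10) → (3/2, -10); (5/2, 6) → (-5/2, 6)
T3 shear: y ← y − 1/2·x: (1/2, 2) → (1/2, 7/4); (-1/2, 4) → (-1/2, 17/4); (-2, 2) → (-2, 3); (3/2, -10) → (3/2, -43/4); (-5/2, 6) → (-5/2, 29/4)
T4 shear: y ← y − 1/2·x: (1/2, 7/4) → (1/2, 3/2); (-1/2, 17/4) → (-1/2, 9/2); (-2, 3) → (-2, 4); (3/2, -43/4) → (3/2, -23/2); (-5/2, 29/4) → (-5/2, 17/2)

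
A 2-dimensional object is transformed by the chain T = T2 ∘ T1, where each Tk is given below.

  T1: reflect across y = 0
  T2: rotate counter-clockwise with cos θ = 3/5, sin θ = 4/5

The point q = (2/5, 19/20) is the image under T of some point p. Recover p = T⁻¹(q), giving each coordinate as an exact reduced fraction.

T1 = [1 0 0; 0 -1 0; 0 0 1]
T2·T1 = [3/5 4/5 0; 4/5 -3/5 0; 0 0 1]
det M = -1; M⁻¹ = [3/5 4/5 0; 4/5 -3/5 0; 0 0 1]
M⁻¹ · (2/5, 19/20)ᵀ = (1, -1/4)ᵀ

p = (1, -1/4)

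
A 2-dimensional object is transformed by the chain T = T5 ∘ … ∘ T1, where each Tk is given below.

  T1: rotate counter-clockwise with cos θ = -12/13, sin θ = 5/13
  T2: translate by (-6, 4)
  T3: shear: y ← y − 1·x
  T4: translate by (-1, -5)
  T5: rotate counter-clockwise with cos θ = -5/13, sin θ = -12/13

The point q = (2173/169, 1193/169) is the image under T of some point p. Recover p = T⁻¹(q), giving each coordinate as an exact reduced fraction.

T1 = [-12/13 -5/13 0; 5/13 -12/13 0; 0 0 1]
T2·T1 = [-12/13 -5/13 -6; 5/13 -12/13 4; 0 0 1]
T3·…·T1 = [-12/13 -5/13 -6; 17/13 -7/13 10; 0 0 1]
T4·…·T1 = [-12/13 -5/13 -7; 17/13 -7/13 5; 0 0 1]
T5·…·T1 = [264/169 -59/169 95/13; 59/169 95/169 59/13; 0 0 1]
det M = 1; M⁻¹ = [95/169 59/169 -74/13; -59/169 264/169 -59/13; 0 0 1]
M⁻¹ · (2173/169, 1193/169)ᵀ = (4, 2)ᵀ

p = (4, 2)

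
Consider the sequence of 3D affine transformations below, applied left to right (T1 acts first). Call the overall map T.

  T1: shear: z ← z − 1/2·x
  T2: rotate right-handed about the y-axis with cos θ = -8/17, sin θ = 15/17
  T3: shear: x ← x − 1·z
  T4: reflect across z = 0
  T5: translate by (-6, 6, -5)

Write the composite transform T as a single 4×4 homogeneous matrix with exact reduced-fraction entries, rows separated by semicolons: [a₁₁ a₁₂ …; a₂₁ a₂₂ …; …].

T1 = [1 0 0 0; 0 1 0 0; -1/2 0 1 0; 0 0 0 1]
T2·T1 = [-31/34 0 15/17 0; 0 1 0 0; -11/17 0 -8/17 0; 0 0 0 1]
T3·…·T1 = [-9/34 0 23/17 0; 0 1 0 0; -11/17 0 -8/17 0; 0 0 0 1]
T4·…·T1 = [-9/34 0 23/17 0; 0 1 0 0; 11/17 0 8/17 0; 0 0 0 1]
T5·…·T1 = [-9/34 0 23/17 -6; 0 1 0 6; 11/17 0 8/17 -5; 0 0 0 1]

T = [-9/34 0 23/17 -6; 0 1 0 6; 11/17 0 8/17 -5; 0 0 0 1]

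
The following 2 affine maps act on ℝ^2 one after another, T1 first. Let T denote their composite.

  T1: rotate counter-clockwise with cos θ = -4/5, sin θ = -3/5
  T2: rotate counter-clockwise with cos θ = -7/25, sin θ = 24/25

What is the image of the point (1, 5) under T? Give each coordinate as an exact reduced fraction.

T(p) = (19/5, 17/5)

T1 rotate counter-clockwise with cos θ = -4/5, sin θ = -3/5: (1, 5) → (11/5, -23/5)
T2 rotate counter-clockwise with cos θ = -7/25, sin θ = 24/25: (11/5, -23/5) → (19/5, 17/5)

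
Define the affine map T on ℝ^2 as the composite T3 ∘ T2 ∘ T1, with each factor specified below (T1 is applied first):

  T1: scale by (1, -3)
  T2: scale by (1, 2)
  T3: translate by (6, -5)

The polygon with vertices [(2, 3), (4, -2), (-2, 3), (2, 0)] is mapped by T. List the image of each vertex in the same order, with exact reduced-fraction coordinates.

image vertices: (8, -23), (10, 7), (4, -23), (8, -5)

T1 scale by (1, -3): (2, 3) → (2, -9); (4, -2) → (4, 6); (-2, 3) → (-2, -9); (2, 0) → (2, 0)
T2 scale by (1, 2): (2, -9) → (2, -18); (4, 6) → (4, 12); (-2, -9) → (-2, -18); (2, 0) → (2, 0)
T3 translate by (6, -5): (2, -18) → (8, -23); (4, 12) → (10, 7); (-2, -18) → (4, -23); (2, 0) → (8, -5)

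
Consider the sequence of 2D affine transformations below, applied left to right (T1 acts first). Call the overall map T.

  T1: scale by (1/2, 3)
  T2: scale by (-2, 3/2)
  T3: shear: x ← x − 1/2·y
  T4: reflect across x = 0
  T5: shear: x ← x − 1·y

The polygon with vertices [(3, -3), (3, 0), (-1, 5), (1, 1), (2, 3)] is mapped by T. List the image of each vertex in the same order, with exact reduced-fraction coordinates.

image vertices: (39/4, -27/2), (3, 0), (-49/4, 45/2), (-5/4, 9/2), (-19/4, 27/2)

T1 scale by (1/2, 3): (3, -3) → (3/2, -9); (3, 0) → (3/2, 0); (-1, 5) → (-1/2, 15); (1, 1) → (1/2, 3); (2, 3) → (1, 9)
T2 scale by (-2, 3/2): (3/2, -9) → (-3, -27/2); (3/2, 0) → (-3, 0); (-1/2, 15) → (1, 45/2); (1/2, 3) → (-1, 9/2); (1, 9) → (-2, 27/2)
T3 shear: x ← x − 1/2·y: (-3, -27/2) → (15/4, -27/2); (-3, 0) → (-3, 0); (1, 45/2) → (-41/4, 45/2); (-1, 9/2) → (-13/4, 9/2); (-2, 27/2) → (-35/4, 27/2)
T4 reflect across x = 0: (15/4, -27/2) → (-15/4, -27/2); (-3, 0) → (3, 0); (-41/4, 45/2) → (41/4, 45/2); (-13/4, 9/2) → (13/4, 9/2); (-35/4, 27/2) → (35/4, 27/2)
T5 shear: x ← x − 1·y: (-15/4, -27/2) → (39/4, -27/2); (3, 0) → (3, 0); (41/4, 45/2) → (-49/4, 45/2); (13/4, 9/2) → (-5/4, 9/2); (35/4, 27/2) → (-19/4, 27/2)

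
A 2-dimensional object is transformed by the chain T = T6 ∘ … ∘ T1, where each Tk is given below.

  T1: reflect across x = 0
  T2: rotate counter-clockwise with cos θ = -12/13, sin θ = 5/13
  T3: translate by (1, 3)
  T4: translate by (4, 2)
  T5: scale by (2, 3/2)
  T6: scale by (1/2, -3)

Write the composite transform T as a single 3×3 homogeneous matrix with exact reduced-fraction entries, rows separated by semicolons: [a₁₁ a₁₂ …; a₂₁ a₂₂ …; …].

T1 = [-1 0 0; 0 1 0; 0 0 1]
T2·T1 = [12/13 -5/13 0; -5/13 -12/13 0; 0 0 1]
T3·…·T1 = [12/13 -5/13 1; -5/13 -12/13 3; 0 0 1]
T4·…·T1 = [12/13 -5/13 5; -5/13 -12/13 5; 0 0 1]
T5·…·T1 = [24/13 -10/13 10; -15/26 -18/13 15/2; 0 0 1]
T6·…·T1 = [12/13 -5/13 5; 45/26 54/13 -45/2; 0 0 1]

T = [12/13 -5/13 5; 45/26 54/13 -45/2; 0 0 1]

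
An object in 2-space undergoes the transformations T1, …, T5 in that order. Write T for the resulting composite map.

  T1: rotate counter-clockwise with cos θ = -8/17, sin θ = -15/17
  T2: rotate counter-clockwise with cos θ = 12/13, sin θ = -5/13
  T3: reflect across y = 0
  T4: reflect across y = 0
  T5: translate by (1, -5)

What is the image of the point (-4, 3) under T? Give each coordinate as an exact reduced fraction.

T1 rotate counter-clockwise with cos θ = -8/17, sin θ = -15/17: (-4, 3) → (77/17, 36/17)
T2 rotate counter-clockwise with cos θ = 12/13, sin θ = -5/13: (77/17, 36/17) → (1104/221, 47/221)
T3 reflect across y = 0: (1104/221, 47/221) → (1104/221, -47/221)
T4 reflect across y = 0: (1104/221, -47/221) → (1104/221, 47/221)
T5 translate by (1, -5): (1104/221, 47/221) → (1325/221, -1058/221)

T(p) = (1325/221, -1058/221)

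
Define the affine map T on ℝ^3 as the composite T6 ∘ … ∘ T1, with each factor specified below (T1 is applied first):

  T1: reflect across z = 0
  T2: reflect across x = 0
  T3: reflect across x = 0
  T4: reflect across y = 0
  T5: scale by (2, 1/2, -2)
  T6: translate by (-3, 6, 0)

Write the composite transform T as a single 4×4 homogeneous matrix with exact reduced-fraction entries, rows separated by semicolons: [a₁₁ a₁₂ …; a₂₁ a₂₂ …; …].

T1 = [1 0 0 0; 0 1 0 0; 0 0 -1 0; 0 0 0 1]
T2·T1 = [-1 0 0 0; 0 1 0 0; 0 0 -1 0; 0 0 0 1]
T3·…·T1 = [1 0 0 0; 0 1 0 0; 0 0 -1 0; 0 0 0 1]
T4·…·T1 = [1 0 0 0; 0 -1 0 0; 0 0 -1 0; 0 0 0 1]
T5·…·T1 = [2 0 0 0; 0 -1/2 0 0; 0 0 2 0; 0 0 0 1]
T6·…·T1 = [2 0 0 -3; 0 -1/2 0 6; 0 0 2 0; 0 0 0 1]

T = [2 0 0 -3; 0 -1/2 0 6; 0 0 2 0; 0 0 0 1]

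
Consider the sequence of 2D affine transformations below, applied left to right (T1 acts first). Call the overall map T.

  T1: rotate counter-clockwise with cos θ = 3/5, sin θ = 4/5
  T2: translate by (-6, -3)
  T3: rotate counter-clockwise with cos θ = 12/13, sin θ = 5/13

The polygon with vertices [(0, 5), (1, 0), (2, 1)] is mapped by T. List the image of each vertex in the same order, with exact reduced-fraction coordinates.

image vertices: (-120/13, -50/13), (-269/65, -267/65), (-316/65, -188/65)

T1 rotate counter-clockwise with cos θ = 3/5, sin θ = 4/5: (0, 5) → (-4, 3); (1, 0) → (3/5, 4/5); (2, 1) → (2/5, 11/5)
T2 translate by (-6, -3): (-4, 3) → (-10, 0); (3/5, 4/5) → (-27/5, -11/5); (2/5, 11/5) → (-28/5, -4/5)
T3 rotate counter-clockwise with cos θ = 12/13, sin θ = 5/13: (-10, 0) → (-120/13, -50/13); (-27/5, -11/5) → (-269/65, -267/65); (-28/5, -4/5) → (-316/65, -188/65)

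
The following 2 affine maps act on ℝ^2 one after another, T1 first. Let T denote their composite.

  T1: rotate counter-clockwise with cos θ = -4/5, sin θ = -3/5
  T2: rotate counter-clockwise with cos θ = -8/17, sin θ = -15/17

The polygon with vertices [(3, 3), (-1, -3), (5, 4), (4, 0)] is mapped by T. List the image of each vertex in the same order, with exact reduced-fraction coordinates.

T1 rotate counter-clockwise with cos θ = -4/5, sin θ = -3/5: (3, 3) → (-3/5, -21/5); (-1, -3) → (-1, 3); (5, 4) → (-8/5, -31/5); (4, 0) → (-16/5, -12/5)
T2 rotate counter-clockwise with cos θ = -8/17, sin θ = -15/17: (-3/5, -21/5) → (-291/85, 213/85); (-1, 3) → (53/17, -9/17); (-8/5, -31/5) → (-401/85, 368/85); (-16/5, -12/5) → (-52/85, 336/85)

image vertices: (-291/85, 213/85), (53/17, -9/17), (-401/85, 368/85), (-52/85, 336/85)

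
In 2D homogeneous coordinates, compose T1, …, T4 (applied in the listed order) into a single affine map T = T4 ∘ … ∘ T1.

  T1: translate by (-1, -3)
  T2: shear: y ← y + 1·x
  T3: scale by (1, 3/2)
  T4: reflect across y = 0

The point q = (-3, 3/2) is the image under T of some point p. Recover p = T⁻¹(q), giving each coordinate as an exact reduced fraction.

T1 = [1 0 -1; 0 1 -3; 0 0 1]
T2·T1 = [1 0 -1; 1 1 -4; 0 0 1]
T3·…·T1 = [1 0 -1; 3/2 3/2 -6; 0 0 1]
T4·…·T1 = [1 0 -1; -3/2 -3/2 6; 0 0 1]
det M = -3/2; M⁻¹ = [1 0 1; -1 -2/3 3; 0 0 1]
M⁻¹ · (-3, 3/2)ᵀ = (-2, 5)ᵀ

p = (-2, 5)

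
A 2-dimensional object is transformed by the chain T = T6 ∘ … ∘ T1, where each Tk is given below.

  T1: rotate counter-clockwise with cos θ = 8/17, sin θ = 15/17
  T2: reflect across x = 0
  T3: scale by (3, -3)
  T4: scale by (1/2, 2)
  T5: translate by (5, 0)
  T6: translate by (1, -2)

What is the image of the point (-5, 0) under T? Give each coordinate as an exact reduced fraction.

T(p) = (162/17, 416/17)

T1 rotate counter-clockwise with cos θ = 8/17, sin θ = 15/17: (-5, 0) → (-40/17, -75/17)
T2 reflect across x = 0: (-40/17, -75/17) → (40/17, -75/17)
T3 scale by (3, -3): (40/17, -75/17) → (120/17, 225/17)
T4 scale by (1/2, 2): (120/17, 225/17) → (60/17, 450/17)
T5 translate by (5, 0): (60/17, 450/17) → (145/17, 450/17)
T6 translate by (1, -2): (145/17, 450/17) → (162/17, 416/17)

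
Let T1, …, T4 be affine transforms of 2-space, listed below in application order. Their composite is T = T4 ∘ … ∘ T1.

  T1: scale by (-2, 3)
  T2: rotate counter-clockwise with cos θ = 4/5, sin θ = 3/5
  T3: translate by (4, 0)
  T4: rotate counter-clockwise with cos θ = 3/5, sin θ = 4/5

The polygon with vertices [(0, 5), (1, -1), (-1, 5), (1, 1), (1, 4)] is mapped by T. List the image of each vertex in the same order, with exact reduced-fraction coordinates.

T1 scale by (-2, 3): (0, 5) → (0, 15); (1, -1) → (-2, -3); (-1, 5) → (2, 15); (1, 1) → (-2, 3); (1, 4) → (-2, 12)
T2 rotate counter-clockwise with cos θ = 4/5, sin θ = 3/5: (0, 15) → (-9, 12); (-2, -3) → (1/5, -18/5); (2, 15) → (-37/5, 66/5); (-2, 3) → (-17/5, 6/5); (-2, 12) → (-44/5, 42/5)
T3 translate by (4, 0): (-9, 12) → (-5, 12); (1/5, -18/5) → (21/5, -18/5); (-37/5, 66/5) → (-17/5, 66/5); (-17/5, 6/5) → (3/5, 6/5); (-44/5, 42/5) → (-24/5, 42/5)
T4 rotate counter-clockwise with cos θ = 3/5, sin θ = 4/5: (-5, 12) → (-63/5, 16/5); (21/5, -18/5) → (27/5, 6/5); (-17/5, 66/5) → (-63/5, 26/5); (3/5, 6/5) → (-3/5, 6/5); (-24/5, 42/5) → (-48/5, 6/5)

image vertices: (-63/5, 16/5), (27/5, 6/5), (-63/5, 26/5), (-3/5, 6/5), (-48/5, 6/5)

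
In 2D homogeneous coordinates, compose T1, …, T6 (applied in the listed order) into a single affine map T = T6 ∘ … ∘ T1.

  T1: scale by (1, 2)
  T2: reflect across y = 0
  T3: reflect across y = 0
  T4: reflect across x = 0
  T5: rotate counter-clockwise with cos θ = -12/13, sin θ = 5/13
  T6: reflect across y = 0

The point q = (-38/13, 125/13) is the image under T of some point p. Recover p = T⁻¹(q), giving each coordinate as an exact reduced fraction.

T1 = [1 0 0; 0 2 0; 0 0 1]
T2·T1 = [1 0 0; 0 -2 0; 0 0 1]
T3·…·T1 = [1 0 0; 0 2 0; 0 0 1]
T4·…·T1 = [-1 0 0; 0 2 0; 0 0 1]
T5·…·T1 = [12/13 -10/13 0; -5/13 -24/13 0; 0 0 1]
T6·…·T1 = [12/13 -10/13 0; 5/13 24/13 0; 0 0 1]
det M = 2; M⁻¹ = [12/13 5/13 0; -5/26 6/13 0; 0 0 1]
M⁻¹ · (-38/13, 125/13)ᵀ = (1, 5)ᵀ

p = (1, 5)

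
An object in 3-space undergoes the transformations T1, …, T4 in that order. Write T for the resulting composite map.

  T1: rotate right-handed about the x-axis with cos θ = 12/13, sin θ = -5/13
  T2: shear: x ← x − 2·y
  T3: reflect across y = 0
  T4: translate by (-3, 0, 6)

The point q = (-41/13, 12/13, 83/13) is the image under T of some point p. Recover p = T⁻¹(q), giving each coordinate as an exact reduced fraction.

T1 = [1 0 0 0; 0 12/13 5/13 0; 0 -5/13 12/13 0; 0 0 0 1]
T2·T1 = [1 -24/13 -10/13 0; 0 12/13 5/13 0; 0 -5/13 12/13 0; 0 0 0 1]
T3·…·T1 = [1 -24/13 -10/13 0; 0 -12/13 -5/13 0; 0 -5/13 12/13 0; 0 0 0 1]
T4·…·T1 = [1 -24/13 -10/13 -3; 0 -12/13 -5/13 0; 0 -5/13 12/13 6; 0 0 0 1]
det M = -1; M⁻¹ = [1 -2 0 3; 0 -12/13 -5/13 30/13; 0 -5/13 12/13 -72/13; 0 0 0 1]
M⁻¹ · (-41/13, 12/13, 83/13)ᵀ = (-2, -1, 0)ᵀ

p = (-2, -1, 0)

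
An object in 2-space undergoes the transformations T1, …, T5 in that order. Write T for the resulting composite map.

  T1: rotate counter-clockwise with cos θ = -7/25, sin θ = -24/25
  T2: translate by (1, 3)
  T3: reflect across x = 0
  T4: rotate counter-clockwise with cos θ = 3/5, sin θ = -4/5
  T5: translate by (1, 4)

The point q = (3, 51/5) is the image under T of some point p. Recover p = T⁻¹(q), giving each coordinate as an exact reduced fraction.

p = (-3, 2)

T1 = [-7/25 24/25 0; -24/25 -7/25 0; 0 0 1]
T2·T1 = [-7/25 24/25 1; -24/25 -7/25 3; 0 0 1]
T3·…·T1 = [7/25 -24/25 -1; -24/25 -7/25 3; 0 0 1]
T4·…·T1 = [-3/5 -4/5 9/5; -4/5 3/5 13/5; 0 0 1]
T5·…·T1 = [-3/5 -4/5 14/5; -4/5 3/5 33/5; 0 0 1]
det M = -1; M⁻¹ = [-3/5 -4/5 174/25; -4/5 3/5 -43/25; 0 0 1]
M⁻¹ · (3, 51/5)ᵀ = (-3, 2)ᵀ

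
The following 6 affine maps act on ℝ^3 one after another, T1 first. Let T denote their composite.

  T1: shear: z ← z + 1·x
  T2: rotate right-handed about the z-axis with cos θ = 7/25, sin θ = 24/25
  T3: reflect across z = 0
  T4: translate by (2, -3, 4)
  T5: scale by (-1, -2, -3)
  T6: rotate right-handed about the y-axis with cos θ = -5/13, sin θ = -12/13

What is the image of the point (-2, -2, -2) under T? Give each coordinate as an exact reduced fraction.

T1 shear: z ← z + 1·x: (-2, -2, -2) → (-2, -2, -4)
T2 rotate right-handed about the z-axis with cos θ = 7/25, sin θ = 24/25: (-2, -2, -4) → (34/25, -62/25, -4)
T3 reflect across z = 0: (34/25, -62/25, -4) → (34/25, -62/25, 4)
T4 translate by (2, -3, 4): (34/25, -62/25, 4) → (84/25, -137/25, 8)
T5 scale by (-1, -2, -3): (84/25, -137/25, 8) → (-84/25, 274/25, -24)
T6 rotate right-handed about the y-axis with cos θ = -5/13, sin θ = -12/13: (-84/25, 274/25, -24) → (1524/65, 274/25, 1992/325)

T(p) = (1524/65, 274/25, 1992/325)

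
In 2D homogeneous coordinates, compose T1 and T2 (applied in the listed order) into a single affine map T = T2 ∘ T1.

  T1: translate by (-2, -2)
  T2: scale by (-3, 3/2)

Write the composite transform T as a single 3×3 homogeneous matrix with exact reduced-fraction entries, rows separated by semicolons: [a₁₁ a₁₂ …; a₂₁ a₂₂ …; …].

T1 = [1 0 -2; 0 1 -2; 0 0 1]
T2·T1 = [-3 0 6; 0 3/2 -3; 0 0 1]

T = [-3 0 6; 0 3/2 -3; 0 0 1]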